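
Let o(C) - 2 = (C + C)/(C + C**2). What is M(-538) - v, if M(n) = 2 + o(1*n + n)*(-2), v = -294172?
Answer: 316232754/1075 ≈ 2.9417e+5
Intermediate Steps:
o(C) = 2 + 2*C/(C + C**2) (o(C) = 2 + (C + C)/(C + C**2) = 2 + (2*C)/(C + C**2) = 2 + 2*C/(C + C**2))
M(n) = 2 - 4*(2 + 2*n)/(1 + 2*n) (M(n) = 2 + (2*(2 + (1*n + n))/(1 + (1*n + n)))*(-2) = 2 + (2*(2 + (n + n))/(1 + (n + n)))*(-2) = 2 + (2*(2 + 2*n)/(1 + 2*n))*(-2) = 2 - 4*(2 + 2*n)/(1 + 2*n))
M(-538) - v = 2*(-3 - 2*(-538))/(1 + 2*(-538)) - 1*(-294172) = 2*(-3 + 1076)/(1 - 1076) + 294172 = 2*1073/(-1075) + 294172 = 2*(-1/1075)*1073 + 294172 = -2146/1075 + 294172 = 316232754/1075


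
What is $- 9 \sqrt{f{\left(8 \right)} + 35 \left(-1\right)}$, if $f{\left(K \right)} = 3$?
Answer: $- 36 i \sqrt{2} \approx - 50.912 i$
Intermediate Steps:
$- 9 \sqrt{f{\left(8 \right)} + 35 \left(-1\right)} = - 9 \sqrt{3 + 35 \left(-1\right)} = - 9 \sqrt{3 - 35} = - 9 \sqrt{-32} = - 9 \cdot 4 i \sqrt{2} = - 36 i \sqrt{2}$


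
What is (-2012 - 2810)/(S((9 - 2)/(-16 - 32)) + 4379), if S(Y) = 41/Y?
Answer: -33754/28685 ≈ -1.1767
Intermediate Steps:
(-2012 - 2810)/(S((9 - 2)/(-16 - 32)) + 4379) = (-2012 - 2810)/(41/(((9 - 2)/(-16 - 32))) + 4379) = -4822/(41/((7/(-48))) + 4379) = -4822/(41/((7*(-1/48))) + 4379) = -4822/(41/(-7/48) + 4379) = -4822/(41*(-48/7) + 4379) = -4822/(-1968/7 + 4379) = -4822/28685/7 = -4822*7/28685 = -33754/28685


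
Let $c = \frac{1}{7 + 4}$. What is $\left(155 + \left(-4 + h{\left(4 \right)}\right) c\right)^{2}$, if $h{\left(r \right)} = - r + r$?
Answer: $\frac{2893401}{121} \approx 23912.0$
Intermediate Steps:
$h{\left(r \right)} = 0$
$c = \frac{1}{11} \approx 0.090909$
$\left(155 + \left(-4 + h{\left(4 \right)}\right) c\right)^{2} = \left(155 + \left(-4 + 0\right) \frac{1}{11}\right)^{2} = \left(155 - \frac{4}{11}\right)^{2} = \left(\frac{1701}{11}\right)^{2} = \frac{2893401}{121}$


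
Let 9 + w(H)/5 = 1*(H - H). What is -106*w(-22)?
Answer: 4770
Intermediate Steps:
w(H) = -45 (w(H) = -45 + 5*(1*(H - H)) = -45 + 5*(1*0) = -45 + 5*0 = -45 + 0 = -45)
-106*w(-22) = -106*(-45) = 4770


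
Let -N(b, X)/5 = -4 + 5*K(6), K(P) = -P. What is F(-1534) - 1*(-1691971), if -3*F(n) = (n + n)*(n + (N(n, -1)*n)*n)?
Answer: 1227312412961/3 ≈ 4.0910e+11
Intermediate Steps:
N(b, X) = 170 (N(b, X) = -5*(-4 + 5*(-1*6)) = -5*(-4 + 5*(-6)) = -5*(-4 - 30) = -5*(-34) = 170)
F(n) = -2*n*(n + 170*n²)/3 (F(n) = -(n + n)*(n + (170*n)*n)/3 = -2*n*(n + 170*n²)/3)
F(-1534) - 1*(-1691971) = (⅔)*(-1534)²*(-1 - 170*(-1534)) - 1*(-1691971) = (⅔)*2353156*(-1 + 260780) + 1691971 = (⅔)*2353156*260779 + 1691971 = 1227307337048/3 + 1691971 = 1227312412961/3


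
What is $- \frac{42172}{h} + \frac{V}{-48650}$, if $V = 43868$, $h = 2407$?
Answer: $- \frac{1078629038}{58550275} \approx -18.422$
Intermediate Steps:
$- \frac{42172}{h} + \frac{V}{-48650} = - \frac{42172}{2407} + \frac{43868}{-48650} = \left(-42172\right) \frac{1}{2407} + 43868 \left(- \frac{1}{48650}\right) = - \frac{42172}{2407} - \frac{21934}{24325} = - \frac{1078629038}{58550275}$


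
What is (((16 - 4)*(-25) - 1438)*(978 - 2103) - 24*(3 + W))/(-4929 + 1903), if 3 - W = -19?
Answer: -977325/1513 ≈ -645.95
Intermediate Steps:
W = 22 (W = 3 - 1*(-19) = 3 + 19 = 22)
(((16 - 4)*(-25) - 1438)*(978 - 2103) - 24*(3 + W))/(-4929 + 1903) = (((16 - 4)*(-25) - 1438)*(978 - 2103) - 24*(3 + 22))/(-4929 + 1903) = ((12*(-25) - 1438)*(-1125) - 24*25)/(-3026) = ((-300 - 1438)*(-1125) - 600)*(-1/3026) = (-1738*(-1125) - 600)*(-1/3026) = (1955250 - 600)*(-1/3026) = 1954650*(-1/3026) = -977325/1513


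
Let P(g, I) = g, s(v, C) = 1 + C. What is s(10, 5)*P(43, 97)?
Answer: 258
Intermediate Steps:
s(10, 5)*P(43, 97) = (1 + 5)*43 = 6*43 = 258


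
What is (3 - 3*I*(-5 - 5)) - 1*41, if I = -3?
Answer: -128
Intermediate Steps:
(3 - 3*I*(-5 - 5)) - 1*41 = (3 - (-9)*(-5 - 5)) - 1*41 = (3 - (-9)*(-10)) - 41 = (3 - 3*30) - 41 = (3 - 90) - 41 = -87 - 41 = -128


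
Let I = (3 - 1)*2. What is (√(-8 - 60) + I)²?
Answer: -52 + 16*I*√17 ≈ -52.0 + 65.97*I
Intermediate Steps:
I = 4 (I = 2*2 = 4)
(√(-8 - 60) + I)² = (√(-8 - 60) + 4)² = (√(-68) + 4)² = (2*I*√17 + 4)² = (4 + 2*I*√17)²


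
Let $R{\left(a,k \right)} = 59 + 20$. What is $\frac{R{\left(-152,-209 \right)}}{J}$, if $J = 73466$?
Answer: $\frac{79}{73466} \approx 0.0010753$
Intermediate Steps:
$R{\left(a,k \right)} = 79$
$\frac{R{\left(-152,-209 \right)}}{J} = \frac{79}{73466}$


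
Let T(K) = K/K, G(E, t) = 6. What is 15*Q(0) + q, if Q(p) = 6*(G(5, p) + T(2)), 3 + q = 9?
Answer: 636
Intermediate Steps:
q = 6 (q = -3 + 9 = 6)
T(K) = 1
Q(p) = 42 (Q(p) = 6*(6 + 1) = 6*7 = 42)
15*Q(0) + q = 15*42 + 6 = 630 + 6 = 636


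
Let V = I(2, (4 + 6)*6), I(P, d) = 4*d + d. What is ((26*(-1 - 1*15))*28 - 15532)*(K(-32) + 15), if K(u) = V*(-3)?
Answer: 24054300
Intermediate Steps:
I(P, d) = 5*d
V = 300 (V = 5*((4 + 6)*6) = 5*(10*6) = 5*60 = 300)
K(u) = -900 (K(u) = 300*(-3) = -900)
((26*(-1 - 1*15))*28 - 15532)*(K(-32) + 15) = ((26*(-1 - 1*15))*28 - 15532)*(-900 + 15) = ((26*(-1 - 15))*28 - 15532)*(-885) = ((26*(-16))*28 - 15532)*(-885) = (-416*28 - 15532)*(-885) = (-11648 - 15532)*(-885) = -27180*(-885) = 24054300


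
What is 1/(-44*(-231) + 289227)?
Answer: 1/299391 ≈ 3.3401e-6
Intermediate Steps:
1/(-44*(-231) + 289227) = 1/(10164 + 289227) = 1/299391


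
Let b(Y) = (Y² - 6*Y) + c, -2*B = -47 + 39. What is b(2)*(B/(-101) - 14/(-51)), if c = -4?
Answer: -4840/1717 ≈ -2.8189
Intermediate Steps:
B = 4 (B = -(-47 + 39)/2 = -½*(-8) = 4)
b(Y) = -4 + Y² - 6*Y (b(Y) = (Y² - 6*Y) - 4 = -4 + Y² - 6*Y)
b(2)*(B/(-101) - 14/(-51)) = (-4 + 2² - 6*2)*(4/(-101) - 14/(-51)) = (-4 + 4 - 12)*(4*(-1/101) - 14*(-1/51)) = -12*(-4/101 + 14/51) = -12*1210/5151 = -4840/1717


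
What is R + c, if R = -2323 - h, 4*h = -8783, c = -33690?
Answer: -135269/4 ≈ -33817.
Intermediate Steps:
h = -8783/4 (h = (1/4)*(-8783) = -8783/4 ≈ -2195.8)
R = -509/4 (R = -2323 - 1*(-8783/4) = -2323 + 8783/4 = -509/4 ≈ -127.25)
R + c = -509/4 - 33690 = -135269/4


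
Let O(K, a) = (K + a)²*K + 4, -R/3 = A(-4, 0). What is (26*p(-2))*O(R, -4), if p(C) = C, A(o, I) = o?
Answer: -40144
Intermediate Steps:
R = 12 (R = -3*(-4) = 12)
O(K, a) = 4 + K*(K + a)² (O(K, a) = K*(K + a)² + 4 = 4 + K*(K + a)²)
(26*p(-2))*O(R, -4) = (26*(-2))*(4 + 12*(12 - 4)²) = -52*(4 + 12*8²) = -52*(4 + 12*64) = -52*(4 + 768) = -52*772 = -40144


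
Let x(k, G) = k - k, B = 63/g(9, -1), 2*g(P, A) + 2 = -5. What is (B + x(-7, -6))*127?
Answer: -2286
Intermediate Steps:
g(P, A) = -7/2 (g(P, A) = -1 + (1/2)*(-5) = -1 - 5/2 = -7/2)
B = -18 (B = 63/(-7/2) = 63*(-2/7) = -18)
x(k, G) = 0
(B + x(-7, -6))*127 = (-18 + 0)*127 = -18*127 = -2286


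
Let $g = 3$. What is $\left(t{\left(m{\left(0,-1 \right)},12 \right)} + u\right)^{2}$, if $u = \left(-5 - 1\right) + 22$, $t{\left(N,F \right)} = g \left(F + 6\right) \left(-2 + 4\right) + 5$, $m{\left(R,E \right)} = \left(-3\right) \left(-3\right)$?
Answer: $16641$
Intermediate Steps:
$m{\left(R,E \right)} = 9$
$t{\left(N,F \right)} = 41 + 6 F$ ($t{\left(N,F \right)} = 3 \left(F + 6\right) \left(-2 + 4\right) + 5 = 3 \left(6 + F\right) 2 + 5 = 3 \left(12 + 2 F\right) + 5 = \left(36 + 6 F\right) + 5 = 41 + 6 F$)
$u = 16$ ($u = -6 + 22 = 16$)
$\left(t{\left(m{\left(0,-1 \right)},12 \right)} + u\right)^{2} = \left(\left(41 + 6 \cdot 12\right) + 16\right)^{2} = \left(\left(41 + 72\right) + 16\right)^{2} = \left(113 + 16\right)^{2} = 129^{2} = 16641$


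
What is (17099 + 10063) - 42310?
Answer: -15148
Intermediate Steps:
(17099 + 10063) - 42310 = 27162 - 42310 = -15148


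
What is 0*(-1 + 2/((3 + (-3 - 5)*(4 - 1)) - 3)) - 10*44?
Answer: -440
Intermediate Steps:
0*(-1 + 2/((3 + (-3 - 5)*(4 - 1)) - 3)) - 10*44 = 0*(-1 + 2/((3 - 8*3) - 3)) - 440 = 0*(-1 + 2/((3 - 24) - 3)) - 440 = 0*(-1 + 2/(-21 - 3)) - 440 = 0*(-1 + 2/(-24)) - 440 = 0*(-1 + 2*(-1/24)) - 440 = 0*(-1 - 1/12) - 440 = 0*(-13/12) - 440 = 0 - 440 = -440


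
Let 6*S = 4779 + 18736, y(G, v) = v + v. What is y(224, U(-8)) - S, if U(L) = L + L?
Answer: -23707/6 ≈ -3951.2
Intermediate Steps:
U(L) = 2*L
y(G, v) = 2*v
S = 23515/6 (S = (4779 + 18736)/6 = (⅙)*23515 = 23515/6 ≈ 3919.2)
y(224, U(-8)) - S = 2*(2*(-8)) - 1*23515/6 = 2*(-16) - 23515/6 = -32 - 23515/6 = -23707/6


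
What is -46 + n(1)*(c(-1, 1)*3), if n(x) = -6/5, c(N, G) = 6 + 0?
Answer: -338/5 ≈ -67.600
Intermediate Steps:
c(N, G) = 6
n(x) = -6/5 (n(x) = -6*1/5 = -6/5)
-46 + n(1)*(c(-1, 1)*3) = -46 - 36*3/5 = -46 - 6/5*18 = -46 - 108/5 = -338/5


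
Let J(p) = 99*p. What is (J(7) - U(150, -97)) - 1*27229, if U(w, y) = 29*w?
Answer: -30886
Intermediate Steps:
(J(7) - U(150, -97)) - 1*27229 = (99*7 - 29*150) - 1*27229 = (693 - 1*4350) - 27229 = (693 - 4350) - 27229 = -3657 - 27229 = -30886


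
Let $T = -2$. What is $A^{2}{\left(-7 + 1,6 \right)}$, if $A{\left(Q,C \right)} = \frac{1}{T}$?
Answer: $\frac{1}{4} \approx 0.25$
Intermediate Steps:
$A{\left(Q,C \right)} = - \frac{1}{2}$ ($A{\left(Q,C \right)} = \frac{1}{-2} = - \frac{1}{2}$)
$A^{2}{\left(-7 + 1,6 \right)} = \left(- \frac{1}{2}\right)^{2} = \frac{1}{4}$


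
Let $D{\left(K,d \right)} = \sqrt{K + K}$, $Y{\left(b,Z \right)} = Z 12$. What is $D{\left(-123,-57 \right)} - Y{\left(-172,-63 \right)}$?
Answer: $756 + i \sqrt{246} \approx 756.0 + 15.684 i$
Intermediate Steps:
$Y{\left(b,Z \right)} = 12 Z$
$D{\left(K,d \right)} = \sqrt{2} \sqrt{K}$ ($D{\left(K,d \right)} = \sqrt{2 K} = \sqrt{2} \sqrt{K}$)
$D{\left(-123,-57 \right)} - Y{\left(-172,-63 \right)} = \sqrt{2} \sqrt{-123} - 12 \left(-63\right) = \sqrt{2} i \sqrt{123} - -756 = i \sqrt{246} + 756 = 756 + i \sqrt{246}$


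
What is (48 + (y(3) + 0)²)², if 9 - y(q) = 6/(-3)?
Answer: 28561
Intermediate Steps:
y(q) = 11 (y(q) = 9 - 6/(-3) = 9 - 6*(-1)/3 = 9 - 1*(-2) = 9 + 2 = 11)
(48 + (y(3) + 0)²)² = (48 + (11 + 0)²)² = (48 + 11²)² = (48 + 121)² = 169² = 28561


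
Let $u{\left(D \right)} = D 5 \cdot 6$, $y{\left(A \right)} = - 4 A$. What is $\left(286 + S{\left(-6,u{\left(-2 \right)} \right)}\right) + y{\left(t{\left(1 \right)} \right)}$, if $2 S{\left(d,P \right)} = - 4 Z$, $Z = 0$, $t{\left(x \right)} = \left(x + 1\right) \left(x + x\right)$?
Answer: $270$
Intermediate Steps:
$t{\left(x \right)} = 2 x \left(1 + x\right)$ ($t{\left(x \right)} = \left(1 + x\right) 2 x = 2 x \left(1 + x\right)$)
$u{\left(D \right)} = 30 D$ ($u{\left(D \right)} = 5 D 6 = 30 D$)
$S{\left(d,P \right)} = 0$ ($S{\left(d,P \right)} = \frac{\left(-4\right) 0}{2} = \frac{1}{2} \cdot 0 = 0$)
$\left(286 + S{\left(-6,u{\left(-2 \right)} \right)}\right) + y{\left(t{\left(1 \right)} \right)} = \left(286 + 0\right) - 4 \cdot 2 \cdot 1 \left(1 + 1\right) = 286 - 4 \cdot 2 \cdot 1 \cdot 2 = 286 - 16 = 270$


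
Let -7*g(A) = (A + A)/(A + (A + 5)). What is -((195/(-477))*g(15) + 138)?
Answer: -358516/2597 ≈ -138.05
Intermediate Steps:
g(A) = -2*A/(7*(5 + 2*A)) (g(A) = -(A + A)/(7*(A + (A + 5))) = -2*A/(7*(A + (5 + A))) = -2*A/(7*(5 + 2*A)))
-((195/(-477))*g(15) + 138) = -((195/(-477))*(-2*15/(35 + 14*15)) + 138) = -((195*(-1/477))*(-2*15/(35 + 210)) + 138) = -(-(-130)*15/(159*245) + 138) = -(-65/159*(-6/49) + 138) = -(130/2597 + 138) = -1*358516/2597 = -358516/2597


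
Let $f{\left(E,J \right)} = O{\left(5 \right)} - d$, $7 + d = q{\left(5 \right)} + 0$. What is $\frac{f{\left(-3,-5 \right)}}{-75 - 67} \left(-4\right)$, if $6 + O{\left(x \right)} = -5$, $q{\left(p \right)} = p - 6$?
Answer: $- \frac{6}{71} \approx -0.084507$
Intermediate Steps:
$q{\left(p \right)} = -6 + p$ ($q{\left(p \right)} = p - 6 = -6 + p$)
$d = -8$ ($d = -7 + \left(\left(-6 + 5\right) + 0\right) = -7 + \left(-1 + 0\right) = -7 - 1 = -8$)
$O{\left(x \right)} = -11$ ($O{\left(x \right)} = -6 - 5 = -11$)
$f{\left(E,J \right)} = -3$ ($f{\left(E,J \right)} = -11 - -8 = -11 + 8 = -3$)
$\frac{f{\left(-3,-5 \right)}}{-75 - 67} \left(-4\right) = - \frac{3}{-75 - 67} \left(-4\right) = - \frac{3}{-142} \left(-4\right) = \left(-3\right) \left(- \frac{1}{142}\right) \left(-4\right) = \frac{3}{142} \left(-4\right) = - \frac{6}{71}$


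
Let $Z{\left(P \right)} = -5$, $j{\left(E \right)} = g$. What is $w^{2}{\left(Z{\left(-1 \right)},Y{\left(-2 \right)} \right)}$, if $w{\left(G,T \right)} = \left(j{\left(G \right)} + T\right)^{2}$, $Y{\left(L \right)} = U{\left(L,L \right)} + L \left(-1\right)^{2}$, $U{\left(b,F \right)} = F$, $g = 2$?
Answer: $16$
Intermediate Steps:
$j{\left(E \right)} = 2$
$Y{\left(L \right)} = 2 L$ ($Y{\left(L \right)} = L + L \left(-1\right)^{2} = L + L 1 = L + L = 2 L$)
$w{\left(G,T \right)} = \left(2 + T\right)^{2}$
$w^{2}{\left(Z{\left(-1 \right)},Y{\left(-2 \right)} \right)} = \left(\left(2 + 2 \left(-2\right)\right)^{2}\right)^{2} = \left(\left(2 - 4\right)^{2}\right)^{2} = \left(\left(-2\right)^{2}\right)^{2} = 4^{2} = 16$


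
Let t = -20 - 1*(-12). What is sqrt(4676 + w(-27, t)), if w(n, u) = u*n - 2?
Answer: sqrt(4890) ≈ 69.928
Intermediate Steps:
t = -8 (t = -20 + 12 = -8)
w(n, u) = -2 + n*u (w(n, u) = n*u - 2 = -2 + n*u)
sqrt(4676 + w(-27, t)) = sqrt(4676 + (-2 - 27*(-8))) = sqrt(4676 + (-2 + 216)) = sqrt(4676 + 214) = sqrt(4890)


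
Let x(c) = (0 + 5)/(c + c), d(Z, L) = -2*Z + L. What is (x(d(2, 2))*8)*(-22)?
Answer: 220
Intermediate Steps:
d(Z, L) = L - 2*Z
x(c) = 5/(2*c) (x(c) = 5/((2*c)) = 5*(1/(2*c)) = 5/(2*c))
(x(d(2, 2))*8)*(-22) = ((5/(2*(2 - 2*2)))*8)*(-22) = ((5/(2*(2 - 4)))*8)*(-22) = (((5/2)/(-2))*8)*(-22) = (((5/2)*(-1/2))*8)*(-22) = -5/4*8*(-22) = -10*(-22) = 220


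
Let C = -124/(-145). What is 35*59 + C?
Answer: 299549/145 ≈ 2065.9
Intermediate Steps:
C = 124/145 (C = -124*(-1/145) = 124/145 ≈ 0.85517)
35*59 + C = 35*59 + 124/145 = 2065 + 124/145 = 299549/145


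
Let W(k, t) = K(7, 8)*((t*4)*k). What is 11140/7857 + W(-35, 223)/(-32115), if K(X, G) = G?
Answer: 154675028/16821837 ≈ 9.1949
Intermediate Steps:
W(k, t) = 32*k*t (W(k, t) = 8*((t*4)*k) = 8*((4*t)*k) = 8*(4*k*t) = 32*k*t)
11140/7857 + W(-35, 223)/(-32115) = 11140/7857 + (32*(-35)*223)/(-32115) = 11140*(1/7857) - 249760*(-1/32115) = 11140/7857 + 49952/6423 = 154675028/16821837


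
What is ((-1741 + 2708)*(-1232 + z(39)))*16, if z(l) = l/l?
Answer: -19046032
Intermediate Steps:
z(l) = 1
((-1741 + 2708)*(-1232 + z(39)))*16 = ((-1741 + 2708)*(-1232 + 1))*16 = (967*(-1231))*16 = -1190377*16 = -19046032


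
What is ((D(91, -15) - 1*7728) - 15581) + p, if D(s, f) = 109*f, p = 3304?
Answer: -21640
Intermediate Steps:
((D(91, -15) - 1*7728) - 15581) + p = ((109*(-15) - 1*7728) - 15581) + 3304 = ((-1635 - 7728) - 15581) + 3304 = (-9363 - 15581) + 3304 = -24944 + 3304 = -21640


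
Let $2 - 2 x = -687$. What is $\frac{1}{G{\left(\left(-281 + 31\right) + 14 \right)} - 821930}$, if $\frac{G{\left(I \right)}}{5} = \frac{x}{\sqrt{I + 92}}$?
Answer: $- \frac{94686336}{77825542522085} + \frac{16536 i}{77825542522085} \approx -1.2166 \cdot 10^{-6} + 2.1248 \cdot 10^{-10} i$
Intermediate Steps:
$x = \frac{689}{2}$ ($x = 1 - - \frac{687}{2} = 1 + \frac{687}{2} = \frac{689}{2} \approx 344.5$)
$G{\left(I \right)} = \frac{3445}{2 \sqrt{92 + I}}$ ($G{\left(I \right)} = 5 \frac{689}{2 \sqrt{I + 92}} = 5 \frac{689}{2 \sqrt{92 + I}} = \frac{3445}{2 \sqrt{92 + I}}$)
$\frac{1}{G{\left(\left(-281 + 31\right) + 14 \right)} - 821930} = \frac{1}{\frac{3445}{2 \sqrt{92 + \left(\left(-281 + 31\right) + 14\right)}} - 821930} = \frac{1}{\frac{3445}{2 \sqrt{92 + \left(-250 + 14\right)}} - 821930} = \frac{1}{\frac{3445}{2 \sqrt{92 - 236}} - 821930} = \frac{1}{\frac{3445}{2 \cdot 12 i} - 821930} = \frac{1}{\frac{3445 \left(- \frac{i}{12}\right)}{2} - 821930} = \frac{1}{- \frac{3445 i}{24} - 821930} = \frac{1}{-821930 - \frac{3445 i}{24}} = \frac{576 \left(-821930 + \frac{3445 i}{24}\right)}{389127712610425}$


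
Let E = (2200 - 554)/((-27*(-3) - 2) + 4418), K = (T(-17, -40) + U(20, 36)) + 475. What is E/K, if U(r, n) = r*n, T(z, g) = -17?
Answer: 823/2648733 ≈ 0.00031071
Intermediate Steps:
U(r, n) = n*r
K = 1178 (K = (-17 + 36*20) + 475 = (-17 + 720) + 475 = 703 + 475 = 1178)
E = 1646/4497 (E = 1646/((81 - 2) + 4418) = 1646/(79 + 4418) = 1646/4497 ≈ 0.36602)
E/K = (1646/4497)/1178 = (1646/4497)*(1/1178) = 823/2648733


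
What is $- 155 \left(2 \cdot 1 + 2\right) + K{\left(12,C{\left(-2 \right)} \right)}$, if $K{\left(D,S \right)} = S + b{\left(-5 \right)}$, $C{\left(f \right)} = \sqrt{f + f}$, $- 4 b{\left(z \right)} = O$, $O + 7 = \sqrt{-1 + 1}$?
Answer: $- \frac{2473}{4} + 2 i \approx -618.25 + 2.0 i$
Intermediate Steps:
$O = -7$ ($O = -7 + \sqrt{-1 + 1} = -7 + \sqrt{0} = -7 + 0 = -7$)
$b{\left(z \right)} = \frac{7}{4}$ ($b{\left(z \right)} = \left(- \frac{1}{4}\right) \left(-7\right) = \frac{7}{4}$)
$C{\left(f \right)} = \sqrt{2} \sqrt{f}$ ($C{\left(f \right)} = \sqrt{2 f} = \sqrt{2} \sqrt{f}$)
$K{\left(D,S \right)} = \frac{7}{4} + S$ ($K{\left(D,S \right)} = S + \frac{7}{4} = \frac{7}{4} + S$)
$- 155 \left(2 \cdot 1 + 2\right) + K{\left(12,C{\left(-2 \right)} \right)} = - 155 \left(2 \cdot 1 + 2\right) + \left(\frac{7}{4} + \sqrt{2} \sqrt{-2}\right) = - 155 \left(2 + 2\right) + \left(\frac{7}{4} + \sqrt{2} i \sqrt{2}\right) = \left(-155\right) 4 + \left(\frac{7}{4} + 2 i\right) = -620 + \left(\frac{7}{4} + 2 i\right) = - \frac{2473}{4} + 2 i$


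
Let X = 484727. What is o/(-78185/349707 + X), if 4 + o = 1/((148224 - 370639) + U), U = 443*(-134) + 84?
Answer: -394040405511/47750441508259172 ≈ -8.2521e-6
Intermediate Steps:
U = -59278 (U = -59362 + 84 = -59278)
o = -1126773/281693 (o = -4 + 1/((148224 - 370639) - 59278) = -4 + 1/(-222415 - 59278) = -4 + 1/(-281693) = -4 - 1/281693 = -1126773/281693 ≈ -4.0000)
o/(-78185/349707 + X) = -1126773/(281693*(-78185/349707 + 484727)) = -1126773/(281693*169512346804/349707) = -1126773/281693*349707/169512346804 = -394040405511/47750441508259172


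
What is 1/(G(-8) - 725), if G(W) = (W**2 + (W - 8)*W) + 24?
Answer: -1/509 ≈ -0.0019646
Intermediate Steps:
G(W) = 24 + W**2 + W*(-8 + W) (G(W) = (W**2 + (-8 + W)*W) + 24 = (W**2 + W*(-8 + W)) + 24 = 24 + W**2 + W*(-8 + W))
1/(G(-8) - 725) = 1/((24 - 8*(-8) + 2*(-8)**2) - 725) = 1/((24 + 64 + 2*64) - 725) = 1/((24 + 64 + 128) - 725) = 1/(216 - 725) = 1/(-509) = -1/509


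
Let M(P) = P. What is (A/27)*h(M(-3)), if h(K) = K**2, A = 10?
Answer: 10/3 ≈ 3.3333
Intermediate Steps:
(A/27)*h(M(-3)) = (10/27)*(-3)**2 = (10*(1/27))*9 = (10/27)*9 = 10/3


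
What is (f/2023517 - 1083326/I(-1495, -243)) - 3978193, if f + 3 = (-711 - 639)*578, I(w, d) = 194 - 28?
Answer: -669241245730743/167951911 ≈ -3.9847e+6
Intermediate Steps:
I(w, d) = 166
f = -780303 (f = -3 + (-711 - 639)*578 = -3 - 1350*578 = -3 - 780300 = -780303)
(f/2023517 - 1083326/I(-1495, -243)) - 3978193 = (-780303/2023517 - 1083326/166) - 3978193 = (-780303*1/2023517 - 1083326*1/166) - 3978193 = (-780303/2023517 - 541663/83) - 3978193 = -1096129053920/167951911 - 3978193 = -669241245730743/167951911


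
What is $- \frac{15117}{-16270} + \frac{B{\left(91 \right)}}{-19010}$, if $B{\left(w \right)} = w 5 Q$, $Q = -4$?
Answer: $\frac{31698557}{30929270} \approx 1.0249$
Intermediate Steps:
$B{\left(w \right)} = - 20 w$ ($B{\left(w \right)} = w 5 \left(-4\right) = 5 w \left(-4\right) = - 20 w$)
$- \frac{15117}{-16270} + \frac{B{\left(91 \right)}}{-19010} = - \frac{15117}{-16270} + \frac{\left(-20\right) 91}{-19010} = \left(-15117\right) \left(- \frac{1}{16270}\right) - - \frac{182}{1901} = \frac{15117}{16270} + \frac{182}{1901} = \frac{31698557}{30929270}$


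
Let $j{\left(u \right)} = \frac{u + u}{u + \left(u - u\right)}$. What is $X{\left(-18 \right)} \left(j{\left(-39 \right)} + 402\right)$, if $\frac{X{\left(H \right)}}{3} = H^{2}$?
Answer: $392688$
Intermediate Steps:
$j{\left(u \right)} = 2$ ($j{\left(u \right)} = \frac{2 u}{u + 0} = \frac{2 u}{u} = 2$)
$X{\left(H \right)} = 3 H^{2}$
$X{\left(-18 \right)} \left(j{\left(-39 \right)} + 402\right) = 3 \left(-18\right)^{2} \left(2 + 402\right) = 3 \cdot 324 \cdot 404 = 972 \cdot 404 = 392688$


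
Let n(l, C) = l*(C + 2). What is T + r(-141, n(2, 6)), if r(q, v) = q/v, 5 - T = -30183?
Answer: 482867/16 ≈ 30179.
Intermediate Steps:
n(l, C) = l*(2 + C)
T = 30188 (T = 5 - 1*(-30183) = 5 + 30183 = 30188)
T + r(-141, n(2, 6)) = 30188 - 141*1/(2*(2 + 6)) = 30188 - 141/(2*8) = 30188 - 141/16 = 482867/16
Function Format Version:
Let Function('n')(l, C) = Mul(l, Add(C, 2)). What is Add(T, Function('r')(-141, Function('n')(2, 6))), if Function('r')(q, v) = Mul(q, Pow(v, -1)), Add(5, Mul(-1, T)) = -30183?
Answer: Rational(482867, 16) ≈ 30179.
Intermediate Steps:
Function('n')(l, C) = Mul(l, Add(2, C))
T = 30188 (T = Add(5, Mul(-1, -30183)) = Add(5, 30183) = 30188)
Add(T, Function('r')(-141, Function('n')(2, 6))) = Add(30188, Mul(-141, Pow(Mul(2, Add(2, 6)), -1))) = Add(30188, Mul(-141, Pow(Mul(2, 8), -1))) = Add(30188, Mul(-141, Pow(16, -1))) = Add(30188, Mul(-141, Rational(1, 16))) = Add(30188, Rational(-141, 16)) = Rational(482867, 16)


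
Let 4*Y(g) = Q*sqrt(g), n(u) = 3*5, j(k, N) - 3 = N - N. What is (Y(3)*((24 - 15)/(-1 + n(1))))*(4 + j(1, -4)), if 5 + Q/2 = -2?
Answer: -63*sqrt(3)/4 ≈ -27.280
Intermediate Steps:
j(k, N) = 3 (j(k, N) = 3 + (N - N) = 3 + 0 = 3)
Q = -14 (Q = -10 + 2*(-2) = -10 - 4 = -14)
n(u) = 15
Y(g) = -7*sqrt(g)/2 (Y(g) = (-14*sqrt(g))/4 = -7*sqrt(g)/2)
(Y(3)*((24 - 15)/(-1 + n(1))))*(4 + j(1, -4)) = ((-7*sqrt(3)/2)*((24 - 15)/(-1 + 15)))*(4 + 3) = ((-7*sqrt(3)/2)*(9/14))*7 = ((-7*sqrt(3)/2)*(9*(1/14)))*7 = (-7*sqrt(3)/2*(9/14))*7 = -9*sqrt(3)/4*7 = -63*sqrt(3)/4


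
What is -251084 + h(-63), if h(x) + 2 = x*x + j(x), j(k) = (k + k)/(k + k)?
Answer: -247116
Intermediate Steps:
j(k) = 1 (j(k) = (2*k)/((2*k)) = (2*k)*(1/(2*k)) = 1)
h(x) = -1 + x**2 (h(x) = -2 + (x*x + 1) = -2 + (x**2 + 1) = -2 + (1 + x**2) = -1 + x**2)
-251084 + h(-63) = -251084 + (-1 + (-63)**2) = -251084 + (-1 + 3969) = -251084 + 3968 = -247116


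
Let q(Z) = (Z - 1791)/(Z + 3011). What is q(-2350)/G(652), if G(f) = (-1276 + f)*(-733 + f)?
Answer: -4141/33409584 ≈ -0.00012395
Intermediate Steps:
q(Z) = (-1791 + Z)/(3011 + Z)
q(-2350)/G(652) = ((-1791 - 2350)/(3011 - 2350))/(935308 + 652² - 2009*652) = (-4141/661)/(935308 + 425104 - 1309868) = ((1/661)*(-4141))/50544 = -4141/661*1/50544 = -4141/33409584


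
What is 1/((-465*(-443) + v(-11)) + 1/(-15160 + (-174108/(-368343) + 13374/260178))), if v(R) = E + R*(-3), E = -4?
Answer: 80711361651563/16628477567577463009 ≈ 4.8538e-6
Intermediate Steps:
v(R) = -4 - 3*R (v(R) = -4 + R*(-3) = -4 - 3*R)
1/((-465*(-443) + v(-11)) + 1/(-15160 + (-174108/(-368343) + 13374/260178))) = 1/((-465*(-443) + (-4 - 3*(-11))) + 1/(-15160 + (-174108/(-368343) + 13374/260178))) = 1/((205995 + (-4 + 33)) + 1/(-15160 + (-174108*(-1/368343) + 13374*(1/260178)))) = 1/((205995 + 29) + 1/(-15160 + (58036/122781 + 2229/43363))) = 1/(206024 + 1/(-15160 + 2790293917/5324152503)) = 1/(206024 + 1/(-80711361651563/5324152503)) = 1/(206024 - 5324152503/80711361651563) = 1/(16628477567577463009/80711361651563) = 80711361651563/16628477567577463009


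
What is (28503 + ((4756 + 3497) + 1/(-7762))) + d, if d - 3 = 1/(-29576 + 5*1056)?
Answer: 3466108136955/94292776 ≈ 36759.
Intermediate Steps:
d = 72887/24296 (d = 3 + 1/(-29576 + 5*1056) = 3 + 1/(-29576 + 5280) = 3 + 1/(-24296) = 3 - 1/24296 = 72887/24296 ≈ 3.0000)
(28503 + ((4756 + 3497) + 1/(-7762))) + d = (28503 + ((4756 + 3497) + 1/(-7762))) + 72887/24296 = (28503 + (8253 - 1/7762)) + 72887/24296 = (28503 + 64059785/7762) + 72887/24296 = 285300071/7762 + 72887/24296 = 3466108136955/94292776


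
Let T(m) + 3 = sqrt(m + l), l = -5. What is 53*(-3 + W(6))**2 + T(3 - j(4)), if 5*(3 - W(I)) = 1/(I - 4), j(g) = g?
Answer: -247/100 + I*sqrt(6) ≈ -2.47 + 2.4495*I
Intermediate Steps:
W(I) = 3 - 1/(5*(-4 + I)) (W(I) = 3 - 1/(5*(I - 4)) = 3 - 1/(5*(-4 + I)))
T(m) = -3 + sqrt(-5 + m) (T(m) = -3 + sqrt(m - 5) = -3 + sqrt(-5 + m))
53*(-3 + W(6))**2 + T(3 - j(4)) = 53*(-3 + (-61 + 15*6)/(5*(-4 + 6)))**2 + (-3 + sqrt(-5 + (3 - 1*4))) = 53*(-3 + (1/5)*(-61 + 90)/2)**2 + (-3 + sqrt(-5 + (3 - 4))) = 53*(-3 + (1/5)*(1/2)*29)**2 + (-3 + sqrt(-5 - 1)) = 53*(-3 + 29/10)**2 + (-3 + sqrt(-6)) = 53*(-1/10)**2 + (-3 + I*sqrt(6)) = 53*(1/100) + (-3 + I*sqrt(6)) = 53/100 + (-3 + I*sqrt(6)) = -247/100 + I*sqrt(6)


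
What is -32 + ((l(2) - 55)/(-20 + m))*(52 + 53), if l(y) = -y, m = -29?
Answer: 631/7 ≈ 90.143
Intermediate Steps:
-32 + ((l(2) - 55)/(-20 + m))*(52 + 53) = -32 + ((-1*2 - 55)/(-20 - 29))*(52 + 53) = -32 + ((-2 - 55)/(-49))*105 = -32 - 57*(-1/49)*105 = -32 + (57/49)*105 = -32 + 855/7 = 631/7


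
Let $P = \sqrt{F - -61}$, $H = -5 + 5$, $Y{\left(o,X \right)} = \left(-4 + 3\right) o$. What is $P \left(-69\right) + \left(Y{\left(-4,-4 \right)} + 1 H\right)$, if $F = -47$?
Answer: $4 - 69 \sqrt{14} \approx -254.17$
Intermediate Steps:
$Y{\left(o,X \right)} = - o$
$H = 0$
$P = \sqrt{14}$ ($P = \sqrt{-47 - -61} = \sqrt{-47 + 61} = \sqrt{14} \approx 3.7417$)
$P \left(-69\right) + \left(Y{\left(-4,-4 \right)} + 1 H\right) = \sqrt{14} \left(-69\right) + \left(\left(-1\right) \left(-4\right) + 1 \cdot 0\right) = - 69 \sqrt{14} + \left(4 + 0\right) = - 69 \sqrt{14} + 4 = 4 - 69 \sqrt{14}$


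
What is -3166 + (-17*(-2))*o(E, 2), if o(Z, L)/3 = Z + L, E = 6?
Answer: -2350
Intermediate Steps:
o(Z, L) = 3*L + 3*Z (o(Z, L) = 3*(Z + L) = 3*(L + Z) = 3*L + 3*Z)
-3166 + (-17*(-2))*o(E, 2) = -3166 + (-17*(-2))*(3*2 + 3*6) = -3166 + 34*(6 + 18) = -3166 + 34*24 = -3166 + 816 = -2350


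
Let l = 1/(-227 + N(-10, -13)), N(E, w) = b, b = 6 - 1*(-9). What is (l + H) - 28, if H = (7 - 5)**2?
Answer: -5089/212 ≈ -24.005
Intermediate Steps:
b = 15 (b = 6 + 9 = 15)
N(E, w) = 15
l = -1/212 (l = 1/(-227 + 15) = 1/(-212) = -1/212 ≈ -0.0047170)
H = 4 (H = 2**2 = 4)
(l + H) - 28 = (-1/212 + 4) - 28 = 847/212 - 28 = -5089/212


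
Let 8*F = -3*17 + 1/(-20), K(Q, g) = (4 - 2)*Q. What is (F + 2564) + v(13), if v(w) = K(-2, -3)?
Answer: 408579/160 ≈ 2553.6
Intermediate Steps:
K(Q, g) = 2*Q
v(w) = -4 (v(w) = 2*(-2) = -4)
F = -1021/160 (F = (-3*17 + 1/(-20))/8 = (-51 - 1/20)/8 = (1/8)*(-1021/20) = -1021/160 ≈ -6.3812)
(F + 2564) + v(13) = (-1021/160 + 2564) - 4 = 409219/160 - 4 = 408579/160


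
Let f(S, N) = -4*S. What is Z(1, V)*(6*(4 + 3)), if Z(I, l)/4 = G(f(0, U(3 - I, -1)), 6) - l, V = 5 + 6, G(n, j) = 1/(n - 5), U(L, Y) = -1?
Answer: -9408/5 ≈ -1881.6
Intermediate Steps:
G(n, j) = 1/(-5 + n)
V = 11
Z(I, l) = -4/5 - 4*l (Z(I, l) = 4*(1/(-5 - 4*0) - l) = 4*(1/(-5 + 0) - l) = 4*(1/(-5) - l) = 4*(-1/5 - l) = -4/5 - 4*l)
Z(1, V)*(6*(4 + 3)) = (-4/5 - 4*11)*(6*(4 + 3)) = (-4/5 - 44)*(6*7) = -224/5*42 = -9408/5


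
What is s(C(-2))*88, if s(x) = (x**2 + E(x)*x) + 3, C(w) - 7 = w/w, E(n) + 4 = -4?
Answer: 264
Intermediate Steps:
E(n) = -8 (E(n) = -4 - 4 = -8)
C(w) = 8 (C(w) = 7 + w/w = 7 + 1 = 8)
s(x) = 3 + x**2 - 8*x (s(x) = (x**2 - 8*x) + 3 = 3 + x**2 - 8*x)
s(C(-2))*88 = (3 + 8**2 - 8*8)*88 = (3 + 64 - 64)*88 = 3*88 = 264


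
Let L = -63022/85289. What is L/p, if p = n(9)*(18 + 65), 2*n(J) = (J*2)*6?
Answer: -31511/191132649 ≈ -0.00016486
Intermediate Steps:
n(J) = 6*J (n(J) = ((J*2)*6)/2 = ((2*J)*6)/2 = (12*J)/2 = 6*J)
p = 4482 (p = (6*9)*(18 + 65) = 54*83 = 4482)
L = -63022/85289 (L = -63022*1/85289 = -63022/85289 ≈ -0.73892)
L/p = -63022/85289/4482 = -63022/85289*1/4482 = -31511/191132649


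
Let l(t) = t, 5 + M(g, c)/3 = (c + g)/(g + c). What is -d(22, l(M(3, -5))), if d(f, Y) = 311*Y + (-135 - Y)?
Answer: 3855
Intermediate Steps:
M(g, c) = -12 (M(g, c) = -15 + 3*((c + g)/(g + c)) = -15 + 3*((c + g)/(c + g)) = -15 + 3*1 = -15 + 3 = -12)
d(f, Y) = -135 + 310*Y
-d(22, l(M(3, -5))) = -(-135 + 310*(-12)) = -(-135 - 3720) = -1*(-3855) = 3855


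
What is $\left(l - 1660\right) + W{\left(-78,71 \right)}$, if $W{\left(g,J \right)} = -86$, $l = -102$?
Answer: $-1848$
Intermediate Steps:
$\left(l - 1660\right) + W{\left(-78,71 \right)} = \left(-102 - 1660\right) - 86 = -1762 - 86 = -1848$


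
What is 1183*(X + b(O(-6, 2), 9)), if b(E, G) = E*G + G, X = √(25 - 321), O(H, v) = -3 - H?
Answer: 42588 + 2366*I*√74 ≈ 42588.0 + 20353.0*I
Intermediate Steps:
X = 2*I*√74 (X = √(-296) = 2*I*√74 ≈ 17.205*I)
b(E, G) = G + E*G
1183*(X + b(O(-6, 2), 9)) = 1183*(2*I*√74 + 9*(1 + (-3 - 1*(-6)))) = 1183*(2*I*√74 + 9*(1 + (-3 + 6))) = 1183*(2*I*√74 + 9*(1 + 3)) = 1183*(2*I*√74 + 9*4) = 1183*(2*I*√74 + 36) = 1183*(36 + 2*I*√74) = 42588 + 2366*I*√74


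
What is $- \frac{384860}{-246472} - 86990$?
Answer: $- \frac{5360053605}{61618} \approx -86989.0$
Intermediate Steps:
$- \frac{384860}{-246472} - 86990 = \left(-384860\right) \left(- \frac{1}{246472}\right) - 86990 = \frac{96215}{61618} - 86990 = - \frac{5360053605}{61618}$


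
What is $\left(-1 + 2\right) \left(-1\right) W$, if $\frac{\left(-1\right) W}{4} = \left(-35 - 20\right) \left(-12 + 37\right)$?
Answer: $-5500$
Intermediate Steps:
$W = 5500$ ($W = - 4 \left(-35 - 20\right) \left(-12 + 37\right) = - 4 \left(\left(-55\right) 25\right) = \left(-4\right) \left(-1375\right) = 5500$)
$\left(-1 + 2\right) \left(-1\right) W = \left(-1 + 2\right) \left(-1\right) 5500 = 1 \left(-1\right) 5500 = \left(-1\right) 5500 = -5500$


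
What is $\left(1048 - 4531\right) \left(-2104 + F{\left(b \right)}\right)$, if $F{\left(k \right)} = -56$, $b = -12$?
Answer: $7523280$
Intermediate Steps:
$\left(1048 - 4531\right) \left(-2104 + F{\left(b \right)}\right) = \left(1048 - 4531\right) \left(-2104 - 56\right) = \left(-3483\right) \left(-2160\right) = 7523280$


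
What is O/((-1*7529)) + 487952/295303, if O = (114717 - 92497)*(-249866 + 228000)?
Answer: 143480333534168/2223336287 ≈ 64534.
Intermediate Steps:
O = -485862520 (O = 22220*(-21866) = -485862520)
O/((-1*7529)) + 487952/295303 = -485862520/((-1*7529)) + 487952/295303 = -485862520/(-7529) + 487952*(1/295303) = -485862520*(-1/7529) + 487952/295303 = 485862520/7529 + 487952/295303 = 143480333534168/2223336287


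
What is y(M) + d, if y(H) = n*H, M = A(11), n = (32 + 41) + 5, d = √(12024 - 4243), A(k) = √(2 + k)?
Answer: √7781 + 78*√13 ≈ 369.44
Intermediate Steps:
d = √7781 ≈ 88.210
n = 78 (n = 73 + 5 = 78)
M = √13 (M = √(2 + 11) = √13 ≈ 3.6056)
y(H) = 78*H
y(M) + d = 78*√13 + √7781 = √7781 + 78*√13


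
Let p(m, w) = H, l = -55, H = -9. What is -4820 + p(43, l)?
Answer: -4829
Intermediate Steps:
p(m, w) = -9
-4820 + p(43, l) = -4820 - 9 = -4829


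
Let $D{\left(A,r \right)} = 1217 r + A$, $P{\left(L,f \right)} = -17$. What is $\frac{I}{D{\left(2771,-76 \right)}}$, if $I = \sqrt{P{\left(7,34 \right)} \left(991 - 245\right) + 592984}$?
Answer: $- \frac{\sqrt{64478}}{29907} \approx -0.0084905$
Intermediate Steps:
$D{\left(A,r \right)} = A + 1217 r$
$I = 3 \sqrt{64478}$ ($I = \sqrt{- 17 \left(991 - 245\right) + 592984} = \sqrt{\left(-17\right) 746 + 592984} = \sqrt{-12682 + 592984} = \sqrt{580302} = 3 \sqrt{64478} \approx 761.78$)
$\frac{I}{D{\left(2771,-76 \right)}} = \frac{3 \sqrt{64478}}{2771 + 1217 \left(-76\right)} = \frac{3 \sqrt{64478}}{2771 - 92492} = \frac{3 \sqrt{64478}}{-89721} = 3 \sqrt{64478} \left(- \frac{1}{89721}\right) = - \frac{\sqrt{64478}}{29907}$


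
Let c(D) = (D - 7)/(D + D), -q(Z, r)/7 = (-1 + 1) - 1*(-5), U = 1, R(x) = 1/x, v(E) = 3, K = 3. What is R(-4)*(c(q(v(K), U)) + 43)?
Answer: -109/10 ≈ -10.900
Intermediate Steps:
q(Z, r) = -35 (q(Z, r) = -7*((-1 + 1) - 1*(-5)) = -7*(0 + 5) = -7*5 = -35)
c(D) = (-7 + D)/(2*D) (c(D) = (-7 + D)/((2*D)) = (-7 + D)*(1/(2*D)) = (-7 + D)/(2*D))
R(-4)*(c(q(v(K), U)) + 43) = ((1/2)*(-7 - 35)/(-35) + 43)/(-4) = -((1/2)*(-1/35)*(-42) + 43)/4 = -(3/5 + 43)/4 = -1/4*218/5 = -109/10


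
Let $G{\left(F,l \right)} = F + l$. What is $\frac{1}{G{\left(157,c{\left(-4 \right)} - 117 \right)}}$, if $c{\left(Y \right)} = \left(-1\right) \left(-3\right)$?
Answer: $\frac{1}{43} \approx 0.023256$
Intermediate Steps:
$c{\left(Y \right)} = 3$
$\frac{1}{G{\left(157,c{\left(-4 \right)} - 117 \right)}} = \frac{1}{157 + \left(3 - 117\right)} = \frac{1}{157 - 114} = \frac{1}{43}$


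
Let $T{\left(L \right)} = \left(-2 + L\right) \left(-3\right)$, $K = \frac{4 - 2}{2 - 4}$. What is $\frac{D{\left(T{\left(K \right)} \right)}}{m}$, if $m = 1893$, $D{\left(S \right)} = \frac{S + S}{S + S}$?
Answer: $\frac{1}{1893} \approx 0.00052826$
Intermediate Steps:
$K = -1$ ($K = \frac{2}{-2} = 2 \left(- \frac{1}{2}\right) = -1$)
$T{\left(L \right)} = 6 - 3 L$
$D{\left(S \right)} = 1$ ($D{\left(S \right)} = \frac{2 S}{2 S} = 2 S \frac{1}{2 S} = 1$)
$\frac{D{\left(T{\left(K \right)} \right)}}{m} = 1 \cdot \frac{1}{1893} = \frac{1}{1893}$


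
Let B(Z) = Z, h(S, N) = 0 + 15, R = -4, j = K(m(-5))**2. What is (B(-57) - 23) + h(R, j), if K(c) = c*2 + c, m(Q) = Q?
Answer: -65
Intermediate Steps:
K(c) = 3*c (K(c) = 2*c + c = 3*c)
j = 225 (j = (3*(-5))**2 = (-15)**2 = 225)
h(S, N) = 15
(B(-57) - 23) + h(R, j) = (-57 - 23) + 15 = -80 + 15 = -65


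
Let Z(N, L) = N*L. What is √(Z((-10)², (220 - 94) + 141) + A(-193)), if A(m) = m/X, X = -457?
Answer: √5576356501/457 ≈ 163.40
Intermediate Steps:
A(m) = -m/457 (A(m) = m/(-457) = m*(-1/457) = -m/457)
Z(N, L) = L*N
√(Z((-10)², (220 - 94) + 141) + A(-193)) = √(((220 - 94) + 141)*(-10)² - 1/457*(-193)) = √((126 + 141)*100 + 193/457) = √(267*100 + 193/457) = √(26700 + 193/457) = √(12202093/457) = √5576356501/457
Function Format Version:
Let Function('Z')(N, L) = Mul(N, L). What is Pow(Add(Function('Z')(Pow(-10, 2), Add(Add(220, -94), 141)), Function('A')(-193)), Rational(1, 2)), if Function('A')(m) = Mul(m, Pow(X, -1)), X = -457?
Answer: Mul(Rational(1, 457), Pow(5576356501, Rational(1, 2))) ≈ 163.40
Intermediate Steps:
Function('A')(m) = Mul(Rational(-1, 457), m) (Function('A')(m) = Mul(m, Pow(-457, -1)) = Mul(m, Rational(-1, 457)) = Mul(Rational(-1, 457), m))
Function('Z')(N, L) = Mul(L, N)
Pow(Add(Function('Z')(Pow(-10, 2), Add(Add(220, -94), 141)), Function('A')(-193)), Rational(1, 2)) = Pow(Add(Mul(Add(Add(220, -94), 141), Pow(-10, 2)), Mul(Rational(-1, 457), -193)), Rational(1, 2)) = Pow(Add(Mul(Add(126, 141), 100), Rational(193, 457)), Rational(1, 2)) = Pow(Add(Mul(267, 100), Rational(193, 457)), Rational(1, 2)) = Pow(Add(26700, Rational(193, 457)), Rational(1, 2)) = Pow(Rational(12202093, 457), Rational(1, 2)) = Mul(Rational(1, 457), Pow(5576356501, Rational(1, 2)))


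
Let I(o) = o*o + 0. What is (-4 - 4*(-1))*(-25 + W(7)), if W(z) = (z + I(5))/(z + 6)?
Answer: 0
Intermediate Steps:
I(o) = o² (I(o) = o² + 0 = o²)
W(z) = (25 + z)/(6 + z) (W(z) = (z + 5²)/(z + 6) = (z + 25)/(6 + z) = (25 + z)/(6 + z))
(-4 - 4*(-1))*(-25 + W(7)) = (-4 - 4*(-1))*(-25 + (25 + 7)/(6 + 7)) = (-4 + 4)*(-25 + 32/13) = 0*(-25 + (1/13)*32) = 0*(-25 + 32/13) = 0*(-293/13) = 0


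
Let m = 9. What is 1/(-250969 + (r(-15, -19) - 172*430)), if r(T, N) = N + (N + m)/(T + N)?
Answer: -17/5524111 ≈ -3.0774e-6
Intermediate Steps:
r(T, N) = N + (9 + N)/(N + T) (r(T, N) = N + (N + 9)/(T + N) = N + (9 + N)/(N + T))
1/(-250969 + (r(-15, -19) - 172*430)) = 1/(-250969 + ((9 - 19 + (-19)² - 19*(-15))/(-19 - 15) - 172*430)) = 1/(-250969 + ((9 - 19 + 361 + 285)/(-34) - 73960)) = 1/(-250969 + (-1/34*636 - 73960)) = 1/(-250969 + (-318/17 - 73960)) = 1/(-250969 - 1257638/17) = 1/(-5524111/17) = -17/5524111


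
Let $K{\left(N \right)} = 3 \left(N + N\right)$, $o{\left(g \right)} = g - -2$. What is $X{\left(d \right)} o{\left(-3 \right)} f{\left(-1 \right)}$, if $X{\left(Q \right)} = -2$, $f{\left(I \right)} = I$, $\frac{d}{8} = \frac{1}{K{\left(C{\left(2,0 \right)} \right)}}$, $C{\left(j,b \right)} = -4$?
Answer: $-2$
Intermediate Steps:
$o{\left(g \right)} = 2 + g$ ($o{\left(g \right)} = g + 2 = 2 + g$)
$K{\left(N \right)} = 6 N$ ($K{\left(N \right)} = 3 \cdot 2 N = 6 N$)
$d = - \frac{1}{3}$ ($d = \frac{8}{6 \left(-4\right)} = \frac{8}{-24} = 8 \left(- \frac{1}{24}\right) = - \frac{1}{3} \approx -0.33333$)
$X{\left(d \right)} o{\left(-3 \right)} f{\left(-1 \right)} = - 2 \left(2 - 3\right) \left(-1\right) = \left(-2\right) \left(-1\right) \left(-1\right) = 2 \left(-1\right) = -2$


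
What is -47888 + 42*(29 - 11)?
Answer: -47132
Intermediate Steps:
-47888 + 42*(29 - 11) = -47888 + 42*18 = -47888 + 756 = -47132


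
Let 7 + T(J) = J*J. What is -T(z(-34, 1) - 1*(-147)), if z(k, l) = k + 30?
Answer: -20442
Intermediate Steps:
z(k, l) = 30 + k
T(J) = -7 + J**2 (T(J) = -7 + J*J = -7 + J**2)
-T(z(-34, 1) - 1*(-147)) = -(-7 + ((30 - 34) - 1*(-147))**2) = -(-7 + (-4 + 147)**2) = -(-7 + 143**2) = -(-7 + 20449) = -1*20442 = -20442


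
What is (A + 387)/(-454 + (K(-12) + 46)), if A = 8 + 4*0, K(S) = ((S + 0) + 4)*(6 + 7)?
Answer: -395/512 ≈ -0.77148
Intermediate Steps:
K(S) = 52 + 13*S (K(S) = (S + 4)*13 = (4 + S)*13 = 52 + 13*S)
A = 8 (A = 8 + 0 = 8)
(A + 387)/(-454 + (K(-12) + 46)) = (8 + 387)/(-454 + ((52 + 13*(-12)) + 46)) = 395/(-454 + ((52 - 156) + 46)) = 395/(-454 + (-104 + 46)) = 395/(-454 - 58) = 395/(-512) = 395*(-1/512) = -395/512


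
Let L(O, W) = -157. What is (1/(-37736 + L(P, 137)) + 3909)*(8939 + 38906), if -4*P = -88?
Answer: 7086980148920/37893 ≈ 1.8703e+8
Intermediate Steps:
P = 22 (P = -¼*(-88) = 22)
(1/(-37736 + L(P, 137)) + 3909)*(8939 + 38906) = (1/(-37736 - 157) + 3909)*(8939 + 38906) = (1/(-37893) + 3909)*47845 = (-1/37893 + 3909)*47845 = (148123736/37893)*47845 = 7086980148920/37893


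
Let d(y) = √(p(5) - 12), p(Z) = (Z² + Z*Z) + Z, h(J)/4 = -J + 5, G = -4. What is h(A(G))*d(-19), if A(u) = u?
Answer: 36*√43 ≈ 236.07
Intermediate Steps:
h(J) = 20 - 4*J (h(J) = 4*(-J + 5) = 4*(5 - J) = 20 - 4*J)
p(Z) = Z + 2*Z² (p(Z) = (Z² + Z²) + Z = 2*Z² + Z = Z + 2*Z²)
d(y) = √43 (d(y) = √(5*(1 + 2*5) - 12) = √(5*(1 + 10) - 12) = √(5*11 - 12) = √(55 - 12) = √43)
h(A(G))*d(-19) = (20 - 4*(-4))*√43 = (20 + 16)*√43 = 36*√43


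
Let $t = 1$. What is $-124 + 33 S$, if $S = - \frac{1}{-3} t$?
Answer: $-113$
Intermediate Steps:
$S = \frac{1}{3}$ ($S = - \frac{1}{-3} \cdot 1 = \left(-1\right) \left(- \frac{1}{3}\right) 1 = \frac{1}{3} \cdot 1 = \frac{1}{3} \approx 0.33333$)
$-124 + 33 S = -124 + 33 \cdot \frac{1}{3} = -124 + 11 = -113$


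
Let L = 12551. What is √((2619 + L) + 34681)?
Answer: 3*√5539 ≈ 223.27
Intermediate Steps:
√((2619 + L) + 34681) = √((2619 + 12551) + 34681) = √(15170 + 34681) = √49851 = 3*√5539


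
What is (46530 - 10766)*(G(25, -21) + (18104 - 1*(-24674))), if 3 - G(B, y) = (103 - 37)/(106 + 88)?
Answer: 148410729136/97 ≈ 1.5300e+9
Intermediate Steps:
G(B, y) = 258/97 (G(B, y) = 3 - (103 - 37)/(106 + 88) = 3 - 66/194 = 3 - 1*33/97 = 3 - 33/97 = 258/97)
(46530 - 10766)*(G(25, -21) + (18104 - 1*(-24674))) = (46530 - 10766)*(258/97 + (18104 - 1*(-24674))) = 35764*(258/97 + (18104 + 24674)) = 35764*(258/97 + 42778) = 35764*(4149724/97) = 148410729136/97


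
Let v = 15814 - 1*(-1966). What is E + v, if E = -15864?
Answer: 1916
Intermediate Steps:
v = 17780 (v = 15814 + 1966 = 17780)
E + v = -15864 + 17780 = 1916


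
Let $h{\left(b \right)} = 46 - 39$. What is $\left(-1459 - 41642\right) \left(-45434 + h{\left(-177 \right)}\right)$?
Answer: $1957949127$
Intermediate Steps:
$h{\left(b \right)} = 7$
$\left(-1459 - 41642\right) \left(-45434 + h{\left(-177 \right)}\right) = \left(-1459 - 41642\right) \left(-45434 + 7\right) = \left(-43101\right) \left(-45427\right) = 1957949127$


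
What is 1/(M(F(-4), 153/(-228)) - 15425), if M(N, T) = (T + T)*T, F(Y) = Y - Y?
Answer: -2888/44544799 ≈ -6.4834e-5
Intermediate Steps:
F(Y) = 0
M(N, T) = 2*T**2 (M(N, T) = (2*T)*T = 2*T**2)
1/(M(F(-4), 153/(-228)) - 15425) = 1/(2*(153/(-228))**2 - 15425) = 1/(2*(153*(-1/228))**2 - 15425) = 1/(2*(-51/76)**2 - 15425) = 1/(2*(2601/5776) - 15425) = 1/(2601/2888 - 15425) = 1/(-44544799/2888) = -2888/44544799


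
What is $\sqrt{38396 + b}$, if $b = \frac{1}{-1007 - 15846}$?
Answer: $\frac{3 \sqrt{1211707830479}}{16853} \approx 195.95$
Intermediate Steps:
$b = - \frac{1}{16853}$ ($b = \frac{1}{-16853} = - \frac{1}{16853} \approx -5.9337 \cdot 10^{-5}$)
$\sqrt{38396 + b} = \sqrt{38396 - \frac{1}{16853}} = \sqrt{\frac{647087787}{16853}} = \frac{3 \sqrt{1211707830479}}{16853}$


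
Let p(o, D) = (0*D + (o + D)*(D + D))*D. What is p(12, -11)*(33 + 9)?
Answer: 10164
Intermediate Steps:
p(o, D) = 2*D²*(D + o) (p(o, D) = (0 + (D + o)*(2*D))*D = (0 + 2*D*(D + o))*D = (2*D*(D + o))*D = 2*D²*(D + o))
p(12, -11)*(33 + 9) = (2*(-11)²*(-11 + 12))*(33 + 9) = (2*121*1)*42 = 242*42 = 10164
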